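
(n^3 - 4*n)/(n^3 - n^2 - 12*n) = (4 - n^2)/(-n^2 + n + 12)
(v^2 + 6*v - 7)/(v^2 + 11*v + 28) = (v - 1)/(v + 4)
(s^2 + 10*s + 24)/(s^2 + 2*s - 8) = (s + 6)/(s - 2)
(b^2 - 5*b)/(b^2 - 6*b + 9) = b*(b - 5)/(b^2 - 6*b + 9)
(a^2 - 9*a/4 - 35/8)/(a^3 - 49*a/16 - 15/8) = 2*(2*a - 7)/(4*a^2 - 5*a - 6)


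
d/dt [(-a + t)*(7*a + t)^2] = (5*a + 3*t)*(7*a + t)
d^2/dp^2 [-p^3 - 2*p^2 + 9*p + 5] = -6*p - 4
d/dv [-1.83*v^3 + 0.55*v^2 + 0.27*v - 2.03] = -5.49*v^2 + 1.1*v + 0.27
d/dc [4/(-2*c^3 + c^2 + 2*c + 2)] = 8*(3*c^2 - c - 1)/(-2*c^3 + c^2 + 2*c + 2)^2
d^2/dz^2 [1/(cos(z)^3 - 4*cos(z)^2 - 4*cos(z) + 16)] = ((-13*cos(z) - 32*cos(2*z) + 9*cos(3*z))*(cos(z)^3 - 4*cos(z)^2 - 4*cos(z) + 16)/4 + 2*(-3*cos(z)^2 + 8*cos(z) + 4)^2*sin(z)^2)/(cos(z)^3 - 4*cos(z)^2 - 4*cos(z) + 16)^3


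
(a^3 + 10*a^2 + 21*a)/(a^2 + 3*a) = a + 7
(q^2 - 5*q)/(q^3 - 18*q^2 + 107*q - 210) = q/(q^2 - 13*q + 42)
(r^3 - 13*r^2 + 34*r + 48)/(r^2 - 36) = (r^2 - 7*r - 8)/(r + 6)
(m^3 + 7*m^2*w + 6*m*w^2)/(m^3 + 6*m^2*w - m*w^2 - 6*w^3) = m/(m - w)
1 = 1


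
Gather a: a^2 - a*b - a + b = a^2 + a*(-b - 1) + b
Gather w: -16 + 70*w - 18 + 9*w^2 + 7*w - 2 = 9*w^2 + 77*w - 36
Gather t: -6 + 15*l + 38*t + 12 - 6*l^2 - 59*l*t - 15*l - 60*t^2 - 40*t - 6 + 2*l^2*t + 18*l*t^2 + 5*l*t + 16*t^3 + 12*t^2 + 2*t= -6*l^2 + 16*t^3 + t^2*(18*l - 48) + t*(2*l^2 - 54*l)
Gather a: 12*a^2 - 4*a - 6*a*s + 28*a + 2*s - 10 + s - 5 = 12*a^2 + a*(24 - 6*s) + 3*s - 15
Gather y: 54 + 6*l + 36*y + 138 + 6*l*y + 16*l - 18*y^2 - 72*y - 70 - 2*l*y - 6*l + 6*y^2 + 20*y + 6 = 16*l - 12*y^2 + y*(4*l - 16) + 128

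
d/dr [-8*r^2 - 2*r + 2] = -16*r - 2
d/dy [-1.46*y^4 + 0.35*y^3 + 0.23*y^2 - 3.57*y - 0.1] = -5.84*y^3 + 1.05*y^2 + 0.46*y - 3.57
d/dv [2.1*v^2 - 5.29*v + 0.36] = 4.2*v - 5.29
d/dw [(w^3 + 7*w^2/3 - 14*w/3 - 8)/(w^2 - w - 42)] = (w^4 - 2*w^3 - 371*w^2/3 - 180*w + 188)/(w^4 - 2*w^3 - 83*w^2 + 84*w + 1764)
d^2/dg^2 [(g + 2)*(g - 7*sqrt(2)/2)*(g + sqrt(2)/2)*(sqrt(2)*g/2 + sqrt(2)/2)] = 6*sqrt(2)*g^2 - 18*g + 9*sqrt(2)*g - 18 - 3*sqrt(2)/2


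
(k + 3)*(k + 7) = k^2 + 10*k + 21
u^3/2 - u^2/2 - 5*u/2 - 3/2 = (u/2 + 1/2)*(u - 3)*(u + 1)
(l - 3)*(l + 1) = l^2 - 2*l - 3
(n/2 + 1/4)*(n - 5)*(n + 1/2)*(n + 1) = n^4/2 - 3*n^3/2 - 35*n^2/8 - 3*n - 5/8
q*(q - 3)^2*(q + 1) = q^4 - 5*q^3 + 3*q^2 + 9*q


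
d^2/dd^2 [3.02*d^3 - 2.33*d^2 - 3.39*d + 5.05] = 18.12*d - 4.66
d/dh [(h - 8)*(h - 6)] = 2*h - 14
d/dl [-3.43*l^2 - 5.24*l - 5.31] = -6.86*l - 5.24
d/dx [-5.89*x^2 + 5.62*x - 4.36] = 5.62 - 11.78*x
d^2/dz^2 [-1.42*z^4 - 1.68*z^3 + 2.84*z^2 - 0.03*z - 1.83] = -17.04*z^2 - 10.08*z + 5.68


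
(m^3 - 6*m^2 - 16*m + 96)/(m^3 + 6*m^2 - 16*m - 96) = (m - 6)/(m + 6)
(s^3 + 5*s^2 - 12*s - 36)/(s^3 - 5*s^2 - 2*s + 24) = (s + 6)/(s - 4)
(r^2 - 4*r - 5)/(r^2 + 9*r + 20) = (r^2 - 4*r - 5)/(r^2 + 9*r + 20)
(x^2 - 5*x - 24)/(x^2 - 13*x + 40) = (x + 3)/(x - 5)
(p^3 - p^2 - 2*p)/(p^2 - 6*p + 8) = p*(p + 1)/(p - 4)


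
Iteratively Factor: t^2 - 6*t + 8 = (t - 4)*(t - 2)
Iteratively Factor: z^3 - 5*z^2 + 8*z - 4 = (z - 1)*(z^2 - 4*z + 4) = (z - 2)*(z - 1)*(z - 2)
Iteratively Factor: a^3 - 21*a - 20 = (a - 5)*(a^2 + 5*a + 4) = (a - 5)*(a + 1)*(a + 4)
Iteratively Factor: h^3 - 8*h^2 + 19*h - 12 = (h - 3)*(h^2 - 5*h + 4) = (h - 3)*(h - 1)*(h - 4)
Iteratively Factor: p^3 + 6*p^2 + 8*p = (p + 2)*(p^2 + 4*p) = (p + 2)*(p + 4)*(p)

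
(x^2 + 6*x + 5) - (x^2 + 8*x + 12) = -2*x - 7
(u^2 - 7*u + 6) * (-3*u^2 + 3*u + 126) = -3*u^4 + 24*u^3 + 87*u^2 - 864*u + 756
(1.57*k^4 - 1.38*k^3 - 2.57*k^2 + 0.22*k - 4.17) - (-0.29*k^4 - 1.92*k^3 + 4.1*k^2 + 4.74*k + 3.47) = 1.86*k^4 + 0.54*k^3 - 6.67*k^2 - 4.52*k - 7.64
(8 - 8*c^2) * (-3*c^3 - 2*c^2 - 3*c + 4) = 24*c^5 + 16*c^4 - 48*c^2 - 24*c + 32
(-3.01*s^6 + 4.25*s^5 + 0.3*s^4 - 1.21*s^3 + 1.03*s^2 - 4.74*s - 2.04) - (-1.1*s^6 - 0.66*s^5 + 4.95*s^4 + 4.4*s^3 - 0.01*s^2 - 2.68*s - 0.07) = -1.91*s^6 + 4.91*s^5 - 4.65*s^4 - 5.61*s^3 + 1.04*s^2 - 2.06*s - 1.97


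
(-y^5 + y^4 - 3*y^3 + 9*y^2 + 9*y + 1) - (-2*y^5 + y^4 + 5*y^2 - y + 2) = y^5 - 3*y^3 + 4*y^2 + 10*y - 1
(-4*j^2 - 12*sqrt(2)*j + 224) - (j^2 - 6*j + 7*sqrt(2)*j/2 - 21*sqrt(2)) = -5*j^2 - 31*sqrt(2)*j/2 + 6*j + 21*sqrt(2) + 224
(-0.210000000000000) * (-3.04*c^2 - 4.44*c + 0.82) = 0.6384*c^2 + 0.9324*c - 0.1722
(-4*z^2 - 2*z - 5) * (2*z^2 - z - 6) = -8*z^4 + 16*z^2 + 17*z + 30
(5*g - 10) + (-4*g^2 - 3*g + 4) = -4*g^2 + 2*g - 6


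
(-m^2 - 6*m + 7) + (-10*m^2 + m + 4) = -11*m^2 - 5*m + 11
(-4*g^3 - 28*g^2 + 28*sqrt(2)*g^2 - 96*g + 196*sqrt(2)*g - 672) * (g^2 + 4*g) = -4*g^5 - 44*g^4 + 28*sqrt(2)*g^4 - 208*g^3 + 308*sqrt(2)*g^3 - 1056*g^2 + 784*sqrt(2)*g^2 - 2688*g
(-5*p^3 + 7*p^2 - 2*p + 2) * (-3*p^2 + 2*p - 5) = 15*p^5 - 31*p^4 + 45*p^3 - 45*p^2 + 14*p - 10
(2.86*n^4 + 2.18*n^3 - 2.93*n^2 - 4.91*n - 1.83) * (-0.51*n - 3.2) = -1.4586*n^5 - 10.2638*n^4 - 5.4817*n^3 + 11.8801*n^2 + 16.6453*n + 5.856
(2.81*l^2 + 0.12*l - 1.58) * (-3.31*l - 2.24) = -9.3011*l^3 - 6.6916*l^2 + 4.961*l + 3.5392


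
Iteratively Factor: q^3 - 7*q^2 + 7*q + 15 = (q + 1)*(q^2 - 8*q + 15) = (q - 5)*(q + 1)*(q - 3)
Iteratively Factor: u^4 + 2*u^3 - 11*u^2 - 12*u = (u)*(u^3 + 2*u^2 - 11*u - 12) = u*(u - 3)*(u^2 + 5*u + 4) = u*(u - 3)*(u + 1)*(u + 4)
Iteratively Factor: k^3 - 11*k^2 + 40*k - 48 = (k - 4)*(k^2 - 7*k + 12) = (k - 4)^2*(k - 3)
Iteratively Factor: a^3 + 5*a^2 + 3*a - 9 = (a + 3)*(a^2 + 2*a - 3) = (a + 3)^2*(a - 1)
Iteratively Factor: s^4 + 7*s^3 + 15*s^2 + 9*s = (s)*(s^3 + 7*s^2 + 15*s + 9) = s*(s + 3)*(s^2 + 4*s + 3) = s*(s + 1)*(s + 3)*(s + 3)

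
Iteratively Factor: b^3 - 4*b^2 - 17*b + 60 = (b - 3)*(b^2 - b - 20) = (b - 5)*(b - 3)*(b + 4)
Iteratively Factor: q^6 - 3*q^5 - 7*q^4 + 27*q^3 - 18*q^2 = (q - 2)*(q^5 - q^4 - 9*q^3 + 9*q^2) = q*(q - 2)*(q^4 - q^3 - 9*q^2 + 9*q) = q^2*(q - 2)*(q^3 - q^2 - 9*q + 9) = q^2*(q - 3)*(q - 2)*(q^2 + 2*q - 3) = q^2*(q - 3)*(q - 2)*(q + 3)*(q - 1)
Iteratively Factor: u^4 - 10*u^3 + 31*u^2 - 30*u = (u - 3)*(u^3 - 7*u^2 + 10*u) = (u - 5)*(u - 3)*(u^2 - 2*u) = (u - 5)*(u - 3)*(u - 2)*(u)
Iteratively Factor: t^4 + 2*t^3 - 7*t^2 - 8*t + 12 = (t + 3)*(t^3 - t^2 - 4*t + 4) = (t + 2)*(t + 3)*(t^2 - 3*t + 2) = (t - 1)*(t + 2)*(t + 3)*(t - 2)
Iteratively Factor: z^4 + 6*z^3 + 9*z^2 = (z)*(z^3 + 6*z^2 + 9*z) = z*(z + 3)*(z^2 + 3*z) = z^2*(z + 3)*(z + 3)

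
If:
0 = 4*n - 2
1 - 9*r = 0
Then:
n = 1/2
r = 1/9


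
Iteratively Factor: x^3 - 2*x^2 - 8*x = (x)*(x^2 - 2*x - 8) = x*(x - 4)*(x + 2)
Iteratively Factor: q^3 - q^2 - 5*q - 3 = (q + 1)*(q^2 - 2*q - 3) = (q - 3)*(q + 1)*(q + 1)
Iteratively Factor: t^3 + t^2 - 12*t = (t)*(t^2 + t - 12) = t*(t + 4)*(t - 3)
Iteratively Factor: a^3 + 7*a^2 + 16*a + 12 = (a + 2)*(a^2 + 5*a + 6) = (a + 2)*(a + 3)*(a + 2)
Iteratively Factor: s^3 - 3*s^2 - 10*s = (s + 2)*(s^2 - 5*s) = (s - 5)*(s + 2)*(s)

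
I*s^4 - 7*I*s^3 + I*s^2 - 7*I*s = s*(s - 7)*(s + I)*(I*s + 1)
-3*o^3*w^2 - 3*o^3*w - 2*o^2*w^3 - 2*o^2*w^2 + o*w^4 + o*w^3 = w*(-3*o + w)*(o + w)*(o*w + o)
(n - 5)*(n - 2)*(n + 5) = n^3 - 2*n^2 - 25*n + 50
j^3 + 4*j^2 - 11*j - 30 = (j - 3)*(j + 2)*(j + 5)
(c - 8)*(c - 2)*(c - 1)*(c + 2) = c^4 - 9*c^3 + 4*c^2 + 36*c - 32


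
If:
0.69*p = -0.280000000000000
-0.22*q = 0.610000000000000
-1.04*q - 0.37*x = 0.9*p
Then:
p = -0.41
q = -2.77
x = 8.78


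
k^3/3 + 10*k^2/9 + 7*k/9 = k*(k/3 + 1/3)*(k + 7/3)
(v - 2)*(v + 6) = v^2 + 4*v - 12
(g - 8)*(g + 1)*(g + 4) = g^3 - 3*g^2 - 36*g - 32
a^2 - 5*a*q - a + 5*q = (a - 1)*(a - 5*q)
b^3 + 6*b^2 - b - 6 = (b - 1)*(b + 1)*(b + 6)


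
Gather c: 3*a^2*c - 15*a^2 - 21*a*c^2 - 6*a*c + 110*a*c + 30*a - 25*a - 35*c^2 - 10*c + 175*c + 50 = -15*a^2 + 5*a + c^2*(-21*a - 35) + c*(3*a^2 + 104*a + 165) + 50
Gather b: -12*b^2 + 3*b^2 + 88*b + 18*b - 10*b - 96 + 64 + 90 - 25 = -9*b^2 + 96*b + 33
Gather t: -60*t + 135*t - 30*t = 45*t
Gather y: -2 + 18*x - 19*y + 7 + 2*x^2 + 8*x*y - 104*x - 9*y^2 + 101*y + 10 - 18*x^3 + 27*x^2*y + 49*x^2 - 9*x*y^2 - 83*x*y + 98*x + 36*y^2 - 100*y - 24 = -18*x^3 + 51*x^2 + 12*x + y^2*(27 - 9*x) + y*(27*x^2 - 75*x - 18) - 9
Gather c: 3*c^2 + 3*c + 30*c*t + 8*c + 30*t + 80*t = 3*c^2 + c*(30*t + 11) + 110*t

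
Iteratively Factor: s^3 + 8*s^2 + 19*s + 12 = (s + 4)*(s^2 + 4*s + 3) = (s + 1)*(s + 4)*(s + 3)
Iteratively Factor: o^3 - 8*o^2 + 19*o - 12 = (o - 4)*(o^2 - 4*o + 3) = (o - 4)*(o - 1)*(o - 3)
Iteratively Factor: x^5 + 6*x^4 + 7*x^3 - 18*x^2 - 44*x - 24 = (x + 1)*(x^4 + 5*x^3 + 2*x^2 - 20*x - 24) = (x + 1)*(x + 2)*(x^3 + 3*x^2 - 4*x - 12) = (x - 2)*(x + 1)*(x + 2)*(x^2 + 5*x + 6) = (x - 2)*(x + 1)*(x + 2)^2*(x + 3)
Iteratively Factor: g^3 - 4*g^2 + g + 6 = (g + 1)*(g^2 - 5*g + 6) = (g - 2)*(g + 1)*(g - 3)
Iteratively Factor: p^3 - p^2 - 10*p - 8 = (p + 1)*(p^2 - 2*p - 8) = (p + 1)*(p + 2)*(p - 4)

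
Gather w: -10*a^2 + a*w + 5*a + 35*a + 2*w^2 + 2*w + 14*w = -10*a^2 + 40*a + 2*w^2 + w*(a + 16)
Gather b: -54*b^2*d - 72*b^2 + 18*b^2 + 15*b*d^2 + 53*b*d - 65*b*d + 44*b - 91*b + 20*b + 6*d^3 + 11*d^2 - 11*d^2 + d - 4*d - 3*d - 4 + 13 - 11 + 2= b^2*(-54*d - 54) + b*(15*d^2 - 12*d - 27) + 6*d^3 - 6*d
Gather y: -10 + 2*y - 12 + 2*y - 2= 4*y - 24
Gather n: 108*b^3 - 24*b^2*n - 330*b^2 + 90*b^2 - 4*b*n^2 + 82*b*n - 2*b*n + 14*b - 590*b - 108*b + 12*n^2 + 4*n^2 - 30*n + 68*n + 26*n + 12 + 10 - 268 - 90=108*b^3 - 240*b^2 - 684*b + n^2*(16 - 4*b) + n*(-24*b^2 + 80*b + 64) - 336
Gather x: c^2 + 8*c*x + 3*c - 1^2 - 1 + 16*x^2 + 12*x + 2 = c^2 + 3*c + 16*x^2 + x*(8*c + 12)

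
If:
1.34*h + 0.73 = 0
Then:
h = -0.54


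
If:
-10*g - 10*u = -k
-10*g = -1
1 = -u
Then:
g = 1/10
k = -9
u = -1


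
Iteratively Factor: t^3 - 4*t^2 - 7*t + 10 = (t - 1)*(t^2 - 3*t - 10) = (t - 5)*(t - 1)*(t + 2)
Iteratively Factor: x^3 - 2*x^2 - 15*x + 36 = (x - 3)*(x^2 + x - 12) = (x - 3)^2*(x + 4)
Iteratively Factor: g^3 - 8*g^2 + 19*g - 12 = (g - 4)*(g^2 - 4*g + 3) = (g - 4)*(g - 3)*(g - 1)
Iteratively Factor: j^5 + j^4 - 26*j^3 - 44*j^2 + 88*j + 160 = (j - 5)*(j^4 + 6*j^3 + 4*j^2 - 24*j - 32) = (j - 5)*(j + 2)*(j^3 + 4*j^2 - 4*j - 16) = (j - 5)*(j + 2)*(j + 4)*(j^2 - 4) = (j - 5)*(j + 2)^2*(j + 4)*(j - 2)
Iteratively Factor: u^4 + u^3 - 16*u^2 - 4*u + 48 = (u - 2)*(u^3 + 3*u^2 - 10*u - 24) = (u - 3)*(u - 2)*(u^2 + 6*u + 8) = (u - 3)*(u - 2)*(u + 2)*(u + 4)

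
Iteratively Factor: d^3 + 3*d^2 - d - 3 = (d + 3)*(d^2 - 1) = (d - 1)*(d + 3)*(d + 1)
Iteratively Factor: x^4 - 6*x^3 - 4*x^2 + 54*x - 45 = (x + 3)*(x^3 - 9*x^2 + 23*x - 15) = (x - 1)*(x + 3)*(x^2 - 8*x + 15) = (x - 5)*(x - 1)*(x + 3)*(x - 3)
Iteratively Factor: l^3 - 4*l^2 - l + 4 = (l - 4)*(l^2 - 1) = (l - 4)*(l - 1)*(l + 1)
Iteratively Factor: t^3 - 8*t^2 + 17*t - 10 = (t - 5)*(t^2 - 3*t + 2) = (t - 5)*(t - 2)*(t - 1)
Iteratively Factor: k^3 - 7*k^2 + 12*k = (k - 4)*(k^2 - 3*k) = (k - 4)*(k - 3)*(k)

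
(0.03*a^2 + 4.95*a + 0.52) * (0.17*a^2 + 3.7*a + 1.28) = 0.0051*a^4 + 0.9525*a^3 + 18.4418*a^2 + 8.26*a + 0.6656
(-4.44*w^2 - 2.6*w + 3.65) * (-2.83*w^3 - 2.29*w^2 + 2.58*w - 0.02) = 12.5652*w^5 + 17.5256*w^4 - 15.8307*w^3 - 14.9777*w^2 + 9.469*w - 0.073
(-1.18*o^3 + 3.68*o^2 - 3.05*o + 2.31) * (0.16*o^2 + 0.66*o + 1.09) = -0.1888*o^5 - 0.19*o^4 + 0.6546*o^3 + 2.3678*o^2 - 1.7999*o + 2.5179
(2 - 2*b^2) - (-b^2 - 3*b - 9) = -b^2 + 3*b + 11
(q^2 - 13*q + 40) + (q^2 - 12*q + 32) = 2*q^2 - 25*q + 72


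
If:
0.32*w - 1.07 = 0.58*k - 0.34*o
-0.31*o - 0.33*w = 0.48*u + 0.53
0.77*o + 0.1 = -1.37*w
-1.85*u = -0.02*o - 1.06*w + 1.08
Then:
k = 0.40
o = 8.27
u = -3.20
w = -4.72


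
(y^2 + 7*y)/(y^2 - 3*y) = (y + 7)/(y - 3)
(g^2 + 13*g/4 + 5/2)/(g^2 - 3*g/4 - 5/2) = (g + 2)/(g - 2)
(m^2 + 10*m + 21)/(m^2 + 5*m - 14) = (m + 3)/(m - 2)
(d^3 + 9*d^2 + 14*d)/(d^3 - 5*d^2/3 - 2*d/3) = 3*(d^2 + 9*d + 14)/(3*d^2 - 5*d - 2)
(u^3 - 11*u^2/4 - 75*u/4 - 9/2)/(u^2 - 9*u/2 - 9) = (4*u^2 + 13*u + 3)/(2*(2*u + 3))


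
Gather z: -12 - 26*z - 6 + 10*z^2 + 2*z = 10*z^2 - 24*z - 18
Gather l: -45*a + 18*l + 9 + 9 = -45*a + 18*l + 18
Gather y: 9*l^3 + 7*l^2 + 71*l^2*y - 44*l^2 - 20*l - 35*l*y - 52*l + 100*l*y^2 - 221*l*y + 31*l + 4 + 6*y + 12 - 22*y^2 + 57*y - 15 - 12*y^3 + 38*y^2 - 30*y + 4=9*l^3 - 37*l^2 - 41*l - 12*y^3 + y^2*(100*l + 16) + y*(71*l^2 - 256*l + 33) + 5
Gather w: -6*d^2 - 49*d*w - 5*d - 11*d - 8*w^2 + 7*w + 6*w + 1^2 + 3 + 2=-6*d^2 - 16*d - 8*w^2 + w*(13 - 49*d) + 6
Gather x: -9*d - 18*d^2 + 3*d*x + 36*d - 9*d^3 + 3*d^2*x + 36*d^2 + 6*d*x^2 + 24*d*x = -9*d^3 + 18*d^2 + 6*d*x^2 + 27*d + x*(3*d^2 + 27*d)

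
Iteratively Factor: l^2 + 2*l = (l)*(l + 2)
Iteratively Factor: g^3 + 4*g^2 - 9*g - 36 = (g - 3)*(g^2 + 7*g + 12) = (g - 3)*(g + 4)*(g + 3)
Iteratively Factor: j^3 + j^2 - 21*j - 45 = (j - 5)*(j^2 + 6*j + 9) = (j - 5)*(j + 3)*(j + 3)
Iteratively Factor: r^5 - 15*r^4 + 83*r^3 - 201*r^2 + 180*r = (r - 3)*(r^4 - 12*r^3 + 47*r^2 - 60*r) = r*(r - 3)*(r^3 - 12*r^2 + 47*r - 60) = r*(r - 4)*(r - 3)*(r^2 - 8*r + 15) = r*(r - 4)*(r - 3)^2*(r - 5)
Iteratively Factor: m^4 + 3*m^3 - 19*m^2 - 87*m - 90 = (m + 3)*(m^3 - 19*m - 30) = (m + 2)*(m + 3)*(m^2 - 2*m - 15) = (m - 5)*(m + 2)*(m + 3)*(m + 3)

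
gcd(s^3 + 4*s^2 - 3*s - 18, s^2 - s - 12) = s + 3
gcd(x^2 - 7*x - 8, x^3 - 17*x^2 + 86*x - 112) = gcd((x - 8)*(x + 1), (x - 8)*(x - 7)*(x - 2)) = x - 8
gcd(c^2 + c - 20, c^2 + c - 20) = c^2 + c - 20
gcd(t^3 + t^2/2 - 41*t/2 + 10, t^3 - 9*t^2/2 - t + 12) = t - 4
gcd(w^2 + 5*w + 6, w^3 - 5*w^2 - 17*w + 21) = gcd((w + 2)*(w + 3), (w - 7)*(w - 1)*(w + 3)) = w + 3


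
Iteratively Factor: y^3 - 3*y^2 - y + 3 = (y + 1)*(y^2 - 4*y + 3) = (y - 3)*(y + 1)*(y - 1)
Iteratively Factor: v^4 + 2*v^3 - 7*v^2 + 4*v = (v - 1)*(v^3 + 3*v^2 - 4*v) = (v - 1)*(v + 4)*(v^2 - v) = v*(v - 1)*(v + 4)*(v - 1)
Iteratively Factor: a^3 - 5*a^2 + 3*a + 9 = (a - 3)*(a^2 - 2*a - 3) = (a - 3)*(a + 1)*(a - 3)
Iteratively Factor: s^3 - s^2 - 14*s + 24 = (s - 2)*(s^2 + s - 12) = (s - 2)*(s + 4)*(s - 3)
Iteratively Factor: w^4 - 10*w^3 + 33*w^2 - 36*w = (w - 3)*(w^3 - 7*w^2 + 12*w) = (w - 4)*(w - 3)*(w^2 - 3*w) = w*(w - 4)*(w - 3)*(w - 3)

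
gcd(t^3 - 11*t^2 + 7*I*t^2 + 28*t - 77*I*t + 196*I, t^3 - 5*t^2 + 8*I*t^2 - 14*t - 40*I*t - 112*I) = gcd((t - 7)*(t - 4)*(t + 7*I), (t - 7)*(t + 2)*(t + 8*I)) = t - 7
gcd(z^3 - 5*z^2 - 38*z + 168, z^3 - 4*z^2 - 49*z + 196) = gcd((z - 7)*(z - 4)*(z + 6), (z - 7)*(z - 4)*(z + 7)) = z^2 - 11*z + 28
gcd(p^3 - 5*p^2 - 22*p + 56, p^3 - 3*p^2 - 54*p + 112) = p - 2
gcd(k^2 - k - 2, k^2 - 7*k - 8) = k + 1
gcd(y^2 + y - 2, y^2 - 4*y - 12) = y + 2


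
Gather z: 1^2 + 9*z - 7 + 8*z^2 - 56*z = 8*z^2 - 47*z - 6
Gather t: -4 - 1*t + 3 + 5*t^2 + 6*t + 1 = 5*t^2 + 5*t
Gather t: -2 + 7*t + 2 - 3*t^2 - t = -3*t^2 + 6*t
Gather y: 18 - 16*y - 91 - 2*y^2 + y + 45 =-2*y^2 - 15*y - 28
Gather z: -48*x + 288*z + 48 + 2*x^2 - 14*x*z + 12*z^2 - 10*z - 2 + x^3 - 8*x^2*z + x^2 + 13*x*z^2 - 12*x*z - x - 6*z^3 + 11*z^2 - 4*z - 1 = x^3 + 3*x^2 - 49*x - 6*z^3 + z^2*(13*x + 23) + z*(-8*x^2 - 26*x + 274) + 45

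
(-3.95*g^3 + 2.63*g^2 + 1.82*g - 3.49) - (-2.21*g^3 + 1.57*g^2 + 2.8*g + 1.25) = -1.74*g^3 + 1.06*g^2 - 0.98*g - 4.74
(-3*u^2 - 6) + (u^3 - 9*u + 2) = u^3 - 3*u^2 - 9*u - 4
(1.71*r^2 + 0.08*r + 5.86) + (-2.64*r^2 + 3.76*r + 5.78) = -0.93*r^2 + 3.84*r + 11.64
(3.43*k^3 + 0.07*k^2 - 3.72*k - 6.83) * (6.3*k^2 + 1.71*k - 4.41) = 21.609*k^5 + 6.3063*k^4 - 38.4426*k^3 - 49.6989*k^2 + 4.7259*k + 30.1203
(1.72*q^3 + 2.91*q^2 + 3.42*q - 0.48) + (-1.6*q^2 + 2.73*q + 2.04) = 1.72*q^3 + 1.31*q^2 + 6.15*q + 1.56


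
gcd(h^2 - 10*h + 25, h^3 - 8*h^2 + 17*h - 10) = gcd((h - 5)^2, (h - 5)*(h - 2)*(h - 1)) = h - 5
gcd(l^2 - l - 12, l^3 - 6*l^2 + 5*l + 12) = l - 4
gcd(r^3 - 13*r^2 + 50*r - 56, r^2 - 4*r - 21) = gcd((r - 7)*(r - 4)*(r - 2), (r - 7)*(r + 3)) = r - 7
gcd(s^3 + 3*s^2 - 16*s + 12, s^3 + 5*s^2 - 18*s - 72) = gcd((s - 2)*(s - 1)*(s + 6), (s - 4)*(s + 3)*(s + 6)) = s + 6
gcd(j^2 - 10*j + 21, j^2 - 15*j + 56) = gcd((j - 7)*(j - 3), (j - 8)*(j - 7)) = j - 7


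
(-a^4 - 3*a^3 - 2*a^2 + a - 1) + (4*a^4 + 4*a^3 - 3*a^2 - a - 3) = 3*a^4 + a^3 - 5*a^2 - 4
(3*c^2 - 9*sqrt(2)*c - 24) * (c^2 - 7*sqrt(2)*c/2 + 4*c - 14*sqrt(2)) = 3*c^4 - 39*sqrt(2)*c^3/2 + 12*c^3 - 78*sqrt(2)*c^2 + 39*c^2 + 84*sqrt(2)*c + 156*c + 336*sqrt(2)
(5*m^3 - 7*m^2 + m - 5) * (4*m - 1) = 20*m^4 - 33*m^3 + 11*m^2 - 21*m + 5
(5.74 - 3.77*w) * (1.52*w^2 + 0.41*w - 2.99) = -5.7304*w^3 + 7.1791*w^2 + 13.6257*w - 17.1626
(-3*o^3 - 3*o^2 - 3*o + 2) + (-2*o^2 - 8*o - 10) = -3*o^3 - 5*o^2 - 11*o - 8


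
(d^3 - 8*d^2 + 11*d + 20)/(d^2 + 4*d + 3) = (d^2 - 9*d + 20)/(d + 3)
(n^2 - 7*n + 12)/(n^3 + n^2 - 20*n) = (n - 3)/(n*(n + 5))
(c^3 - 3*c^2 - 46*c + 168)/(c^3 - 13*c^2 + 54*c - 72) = (c + 7)/(c - 3)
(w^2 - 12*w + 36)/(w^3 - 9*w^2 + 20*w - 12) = (w - 6)/(w^2 - 3*w + 2)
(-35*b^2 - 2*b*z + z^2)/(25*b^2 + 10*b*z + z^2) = (-7*b + z)/(5*b + z)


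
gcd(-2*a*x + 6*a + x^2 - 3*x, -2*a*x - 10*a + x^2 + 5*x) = -2*a + x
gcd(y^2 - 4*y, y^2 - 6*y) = y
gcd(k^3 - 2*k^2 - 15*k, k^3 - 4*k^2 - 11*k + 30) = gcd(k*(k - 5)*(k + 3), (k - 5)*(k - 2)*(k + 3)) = k^2 - 2*k - 15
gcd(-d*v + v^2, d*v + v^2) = v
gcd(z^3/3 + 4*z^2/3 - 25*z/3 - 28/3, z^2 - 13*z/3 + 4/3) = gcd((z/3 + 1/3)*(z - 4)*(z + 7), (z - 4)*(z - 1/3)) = z - 4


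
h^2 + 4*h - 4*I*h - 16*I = (h + 4)*(h - 4*I)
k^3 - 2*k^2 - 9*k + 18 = (k - 3)*(k - 2)*(k + 3)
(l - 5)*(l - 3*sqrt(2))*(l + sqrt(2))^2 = l^4 - 5*l^3 - sqrt(2)*l^3 - 10*l^2 + 5*sqrt(2)*l^2 - 6*sqrt(2)*l + 50*l + 30*sqrt(2)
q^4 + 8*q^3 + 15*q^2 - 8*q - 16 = (q - 1)*(q + 1)*(q + 4)^2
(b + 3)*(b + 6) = b^2 + 9*b + 18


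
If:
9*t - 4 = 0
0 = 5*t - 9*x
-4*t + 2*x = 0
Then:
No Solution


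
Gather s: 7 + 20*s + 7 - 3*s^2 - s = -3*s^2 + 19*s + 14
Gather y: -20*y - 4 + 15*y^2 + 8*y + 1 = 15*y^2 - 12*y - 3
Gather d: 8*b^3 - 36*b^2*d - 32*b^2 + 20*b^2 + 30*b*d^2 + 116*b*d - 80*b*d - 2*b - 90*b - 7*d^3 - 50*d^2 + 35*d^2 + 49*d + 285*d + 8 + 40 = 8*b^3 - 12*b^2 - 92*b - 7*d^3 + d^2*(30*b - 15) + d*(-36*b^2 + 36*b + 334) + 48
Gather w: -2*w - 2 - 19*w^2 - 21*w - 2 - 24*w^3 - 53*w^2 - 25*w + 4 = -24*w^3 - 72*w^2 - 48*w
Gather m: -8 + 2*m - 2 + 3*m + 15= 5*m + 5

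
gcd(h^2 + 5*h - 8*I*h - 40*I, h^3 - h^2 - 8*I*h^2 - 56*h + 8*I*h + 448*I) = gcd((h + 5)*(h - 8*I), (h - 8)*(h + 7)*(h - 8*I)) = h - 8*I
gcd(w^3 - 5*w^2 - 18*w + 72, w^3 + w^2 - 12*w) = w^2 + w - 12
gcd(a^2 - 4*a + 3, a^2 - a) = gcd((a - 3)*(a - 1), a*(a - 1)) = a - 1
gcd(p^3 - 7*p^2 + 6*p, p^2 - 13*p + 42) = p - 6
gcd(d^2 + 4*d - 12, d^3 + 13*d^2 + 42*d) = d + 6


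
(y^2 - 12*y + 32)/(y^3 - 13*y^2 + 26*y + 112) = (y - 4)/(y^2 - 5*y - 14)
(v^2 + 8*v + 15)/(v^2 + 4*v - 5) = (v + 3)/(v - 1)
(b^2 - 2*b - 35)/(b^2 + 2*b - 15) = (b - 7)/(b - 3)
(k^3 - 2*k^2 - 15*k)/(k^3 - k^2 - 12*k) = (k - 5)/(k - 4)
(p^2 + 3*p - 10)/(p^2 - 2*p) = (p + 5)/p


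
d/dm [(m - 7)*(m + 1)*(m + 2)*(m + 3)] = 4*m^3 - 3*m^2 - 62*m - 71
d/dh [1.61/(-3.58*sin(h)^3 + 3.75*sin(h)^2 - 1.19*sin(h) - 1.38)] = (17.2914*sin(h)^2 - 12.075*sin(h) + 1.9159)*cos(h)/(3.58*sin(h)^3 - 3.75*sin(h)^2 + 1.19*sin(h) + 1.38)^2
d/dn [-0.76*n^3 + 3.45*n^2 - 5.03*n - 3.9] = -2.28*n^2 + 6.9*n - 5.03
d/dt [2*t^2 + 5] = 4*t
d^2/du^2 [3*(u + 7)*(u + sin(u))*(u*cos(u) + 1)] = -3*u^3*cos(u) - 18*u^2*sin(u) - 6*u^2*sin(2*u) - 21*u^2*cos(u) - 87*u*sin(u) - 42*u*sin(2*u) + 18*u*cos(u) + 12*u*cos(2*u) - 21*sin(u) + 3*sin(2*u) + 48*cos(u) + 42*cos(2*u) + 6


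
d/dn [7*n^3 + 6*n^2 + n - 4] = 21*n^2 + 12*n + 1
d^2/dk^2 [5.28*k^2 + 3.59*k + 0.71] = 10.5600000000000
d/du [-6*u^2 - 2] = -12*u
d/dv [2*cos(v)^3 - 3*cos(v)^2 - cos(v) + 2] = (-6*cos(v)^2 + 6*cos(v) + 1)*sin(v)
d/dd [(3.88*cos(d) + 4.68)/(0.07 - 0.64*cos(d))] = -3.2668*sin(d)/(0.64*cos(d) - 0.07)^2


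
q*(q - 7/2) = q^2 - 7*q/2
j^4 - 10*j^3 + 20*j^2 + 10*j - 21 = (j - 7)*(j - 3)*(j - 1)*(j + 1)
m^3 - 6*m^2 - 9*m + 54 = (m - 6)*(m - 3)*(m + 3)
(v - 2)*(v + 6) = v^2 + 4*v - 12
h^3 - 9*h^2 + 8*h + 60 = (h - 6)*(h - 5)*(h + 2)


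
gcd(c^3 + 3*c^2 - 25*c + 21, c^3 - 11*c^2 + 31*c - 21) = c^2 - 4*c + 3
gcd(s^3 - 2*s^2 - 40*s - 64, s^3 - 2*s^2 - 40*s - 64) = s^3 - 2*s^2 - 40*s - 64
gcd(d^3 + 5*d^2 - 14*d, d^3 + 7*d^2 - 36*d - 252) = d + 7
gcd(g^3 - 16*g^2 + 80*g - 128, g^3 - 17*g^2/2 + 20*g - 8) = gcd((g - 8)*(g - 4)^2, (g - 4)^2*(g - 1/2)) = g^2 - 8*g + 16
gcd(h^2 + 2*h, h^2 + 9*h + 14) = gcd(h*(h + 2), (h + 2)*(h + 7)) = h + 2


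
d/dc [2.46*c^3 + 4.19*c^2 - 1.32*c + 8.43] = 7.38*c^2 + 8.38*c - 1.32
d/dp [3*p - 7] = 3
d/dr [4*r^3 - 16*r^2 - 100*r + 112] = 12*r^2 - 32*r - 100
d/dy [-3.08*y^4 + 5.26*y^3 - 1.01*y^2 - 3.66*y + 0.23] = -12.32*y^3 + 15.78*y^2 - 2.02*y - 3.66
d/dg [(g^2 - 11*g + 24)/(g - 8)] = 1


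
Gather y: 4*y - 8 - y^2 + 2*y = -y^2 + 6*y - 8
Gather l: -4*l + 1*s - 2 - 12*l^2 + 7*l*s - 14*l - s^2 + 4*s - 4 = -12*l^2 + l*(7*s - 18) - s^2 + 5*s - 6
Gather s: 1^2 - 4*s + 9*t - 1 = -4*s + 9*t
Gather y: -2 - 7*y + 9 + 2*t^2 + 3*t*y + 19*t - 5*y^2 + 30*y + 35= 2*t^2 + 19*t - 5*y^2 + y*(3*t + 23) + 42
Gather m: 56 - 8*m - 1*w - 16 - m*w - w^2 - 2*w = m*(-w - 8) - w^2 - 3*w + 40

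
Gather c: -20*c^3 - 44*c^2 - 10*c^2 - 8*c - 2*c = -20*c^3 - 54*c^2 - 10*c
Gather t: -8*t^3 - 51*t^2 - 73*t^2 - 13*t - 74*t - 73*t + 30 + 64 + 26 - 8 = -8*t^3 - 124*t^2 - 160*t + 112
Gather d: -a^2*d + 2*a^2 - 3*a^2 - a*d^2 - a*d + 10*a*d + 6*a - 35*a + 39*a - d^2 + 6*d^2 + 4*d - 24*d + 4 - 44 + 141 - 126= -a^2 + 10*a + d^2*(5 - a) + d*(-a^2 + 9*a - 20) - 25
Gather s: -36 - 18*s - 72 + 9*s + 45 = -9*s - 63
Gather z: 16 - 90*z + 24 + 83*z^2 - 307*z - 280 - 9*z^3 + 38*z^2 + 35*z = -9*z^3 + 121*z^2 - 362*z - 240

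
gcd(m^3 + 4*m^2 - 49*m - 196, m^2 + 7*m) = m + 7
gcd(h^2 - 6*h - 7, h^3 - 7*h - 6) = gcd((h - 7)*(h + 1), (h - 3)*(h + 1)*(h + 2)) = h + 1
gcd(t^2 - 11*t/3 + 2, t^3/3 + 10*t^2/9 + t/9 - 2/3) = t - 2/3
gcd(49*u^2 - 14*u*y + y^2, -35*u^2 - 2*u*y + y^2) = -7*u + y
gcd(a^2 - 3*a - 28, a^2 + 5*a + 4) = a + 4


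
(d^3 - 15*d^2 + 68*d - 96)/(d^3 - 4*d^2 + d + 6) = (d^2 - 12*d + 32)/(d^2 - d - 2)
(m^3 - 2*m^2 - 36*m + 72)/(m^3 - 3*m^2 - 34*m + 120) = (m^2 - 8*m + 12)/(m^2 - 9*m + 20)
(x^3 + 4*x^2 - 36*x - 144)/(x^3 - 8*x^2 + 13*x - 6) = (x^2 + 10*x + 24)/(x^2 - 2*x + 1)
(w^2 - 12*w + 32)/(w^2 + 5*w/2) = 2*(w^2 - 12*w + 32)/(w*(2*w + 5))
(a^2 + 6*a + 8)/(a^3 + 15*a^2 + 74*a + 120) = (a + 2)/(a^2 + 11*a + 30)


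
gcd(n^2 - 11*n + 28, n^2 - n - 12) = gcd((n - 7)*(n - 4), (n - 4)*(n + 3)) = n - 4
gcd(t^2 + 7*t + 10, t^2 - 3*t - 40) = t + 5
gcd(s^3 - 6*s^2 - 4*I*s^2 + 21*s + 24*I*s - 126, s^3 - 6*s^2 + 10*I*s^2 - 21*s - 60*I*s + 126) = s^2 + s*(-6 + 3*I) - 18*I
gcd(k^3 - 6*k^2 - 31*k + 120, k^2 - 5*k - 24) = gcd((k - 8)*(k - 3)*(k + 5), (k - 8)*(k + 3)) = k - 8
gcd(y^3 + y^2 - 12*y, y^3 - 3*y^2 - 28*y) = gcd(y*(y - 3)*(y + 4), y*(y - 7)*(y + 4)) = y^2 + 4*y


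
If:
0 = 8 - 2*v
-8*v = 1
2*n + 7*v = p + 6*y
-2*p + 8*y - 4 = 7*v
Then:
No Solution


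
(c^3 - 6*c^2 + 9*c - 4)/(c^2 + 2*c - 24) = (c^2 - 2*c + 1)/(c + 6)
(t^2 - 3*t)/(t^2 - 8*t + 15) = t/(t - 5)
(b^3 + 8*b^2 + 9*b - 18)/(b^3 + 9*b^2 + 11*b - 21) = (b + 6)/(b + 7)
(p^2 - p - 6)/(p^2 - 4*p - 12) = (p - 3)/(p - 6)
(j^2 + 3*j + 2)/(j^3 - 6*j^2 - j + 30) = (j + 1)/(j^2 - 8*j + 15)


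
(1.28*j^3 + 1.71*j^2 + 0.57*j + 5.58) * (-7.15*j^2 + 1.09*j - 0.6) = -9.152*j^5 - 10.8313*j^4 - 2.9796*j^3 - 40.3017*j^2 + 5.7402*j - 3.348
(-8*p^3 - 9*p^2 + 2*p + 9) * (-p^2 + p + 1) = 8*p^5 + p^4 - 19*p^3 - 16*p^2 + 11*p + 9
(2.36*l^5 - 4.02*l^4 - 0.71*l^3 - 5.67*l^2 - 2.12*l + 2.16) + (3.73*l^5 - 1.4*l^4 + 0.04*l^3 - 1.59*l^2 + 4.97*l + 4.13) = 6.09*l^5 - 5.42*l^4 - 0.67*l^3 - 7.26*l^2 + 2.85*l + 6.29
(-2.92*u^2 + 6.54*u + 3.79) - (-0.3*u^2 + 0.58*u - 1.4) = -2.62*u^2 + 5.96*u + 5.19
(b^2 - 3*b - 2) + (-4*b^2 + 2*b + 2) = -3*b^2 - b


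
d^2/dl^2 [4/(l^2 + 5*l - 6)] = 8*(-l^2 - 5*l + (2*l + 5)^2 + 6)/(l^2 + 5*l - 6)^3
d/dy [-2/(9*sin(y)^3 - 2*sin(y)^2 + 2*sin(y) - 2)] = 2*(27*sin(y)^2 - 4*sin(y) + 2)*cos(y)/(9*sin(y)^3 - 2*sin(y)^2 + 2*sin(y) - 2)^2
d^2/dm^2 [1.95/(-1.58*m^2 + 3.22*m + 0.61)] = (-9.73596*m^2 + 19.84164*m + 1.95*(3.16*m - 3.22)*(6.32*m - 6.44) + 3.75882)/(-1.58*m^2 + 3.22*m + 0.61)^3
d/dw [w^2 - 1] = 2*w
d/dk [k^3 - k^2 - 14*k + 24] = 3*k^2 - 2*k - 14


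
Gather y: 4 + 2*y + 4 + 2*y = 4*y + 8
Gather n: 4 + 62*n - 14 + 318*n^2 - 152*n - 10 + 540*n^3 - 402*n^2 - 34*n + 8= 540*n^3 - 84*n^2 - 124*n - 12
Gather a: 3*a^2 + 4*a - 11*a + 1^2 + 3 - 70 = 3*a^2 - 7*a - 66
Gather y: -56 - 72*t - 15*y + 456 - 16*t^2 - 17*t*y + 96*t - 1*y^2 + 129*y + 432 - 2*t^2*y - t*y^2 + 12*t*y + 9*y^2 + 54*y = -16*t^2 + 24*t + y^2*(8 - t) + y*(-2*t^2 - 5*t + 168) + 832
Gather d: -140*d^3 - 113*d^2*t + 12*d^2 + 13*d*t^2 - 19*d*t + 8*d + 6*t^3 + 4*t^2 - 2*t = -140*d^3 + d^2*(12 - 113*t) + d*(13*t^2 - 19*t + 8) + 6*t^3 + 4*t^2 - 2*t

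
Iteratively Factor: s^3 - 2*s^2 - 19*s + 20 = (s - 1)*(s^2 - s - 20) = (s - 5)*(s - 1)*(s + 4)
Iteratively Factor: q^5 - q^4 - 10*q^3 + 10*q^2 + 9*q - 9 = (q - 1)*(q^4 - 10*q^2 + 9) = (q - 1)*(q + 3)*(q^3 - 3*q^2 - q + 3) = (q - 1)^2*(q + 3)*(q^2 - 2*q - 3) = (q - 1)^2*(q + 1)*(q + 3)*(q - 3)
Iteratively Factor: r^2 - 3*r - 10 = (r - 5)*(r + 2)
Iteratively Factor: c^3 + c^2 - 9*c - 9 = (c - 3)*(c^2 + 4*c + 3) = (c - 3)*(c + 1)*(c + 3)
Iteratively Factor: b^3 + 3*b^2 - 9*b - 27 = (b + 3)*(b^2 - 9) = (b + 3)^2*(b - 3)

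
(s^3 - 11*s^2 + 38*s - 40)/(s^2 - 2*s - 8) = (s^2 - 7*s + 10)/(s + 2)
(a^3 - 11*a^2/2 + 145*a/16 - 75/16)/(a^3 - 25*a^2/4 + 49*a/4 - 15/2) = (a - 5/4)/(a - 2)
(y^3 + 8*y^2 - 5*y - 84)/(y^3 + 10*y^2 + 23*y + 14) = (y^2 + y - 12)/(y^2 + 3*y + 2)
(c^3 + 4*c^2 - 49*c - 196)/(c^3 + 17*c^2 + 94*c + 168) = (c - 7)/(c + 6)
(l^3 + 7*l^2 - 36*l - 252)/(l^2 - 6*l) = l + 13 + 42/l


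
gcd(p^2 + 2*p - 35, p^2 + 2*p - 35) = p^2 + 2*p - 35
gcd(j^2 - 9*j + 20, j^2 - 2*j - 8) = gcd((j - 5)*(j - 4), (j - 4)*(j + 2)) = j - 4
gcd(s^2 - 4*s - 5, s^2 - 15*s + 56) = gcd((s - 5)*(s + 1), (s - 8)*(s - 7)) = 1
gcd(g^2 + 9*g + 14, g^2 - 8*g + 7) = 1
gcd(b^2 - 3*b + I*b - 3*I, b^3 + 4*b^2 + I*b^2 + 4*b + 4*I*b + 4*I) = b + I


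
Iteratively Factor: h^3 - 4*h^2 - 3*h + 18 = (h + 2)*(h^2 - 6*h + 9) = (h - 3)*(h + 2)*(h - 3)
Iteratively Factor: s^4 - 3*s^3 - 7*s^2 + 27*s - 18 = (s - 3)*(s^3 - 7*s + 6) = (s - 3)*(s - 1)*(s^2 + s - 6) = (s - 3)*(s - 1)*(s + 3)*(s - 2)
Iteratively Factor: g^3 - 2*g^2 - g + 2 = (g - 1)*(g^2 - g - 2) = (g - 1)*(g + 1)*(g - 2)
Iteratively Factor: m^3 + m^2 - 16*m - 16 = (m + 4)*(m^2 - 3*m - 4) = (m - 4)*(m + 4)*(m + 1)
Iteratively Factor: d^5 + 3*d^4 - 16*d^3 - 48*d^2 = (d)*(d^4 + 3*d^3 - 16*d^2 - 48*d) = d*(d + 3)*(d^3 - 16*d) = d*(d - 4)*(d + 3)*(d^2 + 4*d) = d^2*(d - 4)*(d + 3)*(d + 4)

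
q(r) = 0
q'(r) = 0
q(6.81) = 0.00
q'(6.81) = 0.00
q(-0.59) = 0.00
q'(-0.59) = 0.00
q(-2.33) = 0.00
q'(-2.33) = 0.00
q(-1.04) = 0.00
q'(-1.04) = 0.00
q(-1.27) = 0.00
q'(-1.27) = 0.00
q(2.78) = 0.00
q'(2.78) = 0.00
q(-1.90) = 0.00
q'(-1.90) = 0.00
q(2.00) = 0.00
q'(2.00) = 0.00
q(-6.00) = 0.00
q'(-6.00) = 0.00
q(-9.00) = 0.00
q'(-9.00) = 0.00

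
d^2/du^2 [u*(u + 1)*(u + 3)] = 6*u + 8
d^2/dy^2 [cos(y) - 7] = -cos(y)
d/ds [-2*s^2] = -4*s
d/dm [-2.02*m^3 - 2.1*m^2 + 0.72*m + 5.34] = -6.06*m^2 - 4.2*m + 0.72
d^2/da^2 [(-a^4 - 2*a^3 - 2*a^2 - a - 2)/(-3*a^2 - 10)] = 2*(9*a^6 + 90*a^4 - 51*a^3 + 474*a^2 + 510*a + 140)/(27*a^6 + 270*a^4 + 900*a^2 + 1000)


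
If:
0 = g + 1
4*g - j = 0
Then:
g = -1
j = -4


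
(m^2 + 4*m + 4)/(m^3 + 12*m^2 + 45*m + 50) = (m + 2)/(m^2 + 10*m + 25)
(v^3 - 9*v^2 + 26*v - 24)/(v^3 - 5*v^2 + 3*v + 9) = (v^2 - 6*v + 8)/(v^2 - 2*v - 3)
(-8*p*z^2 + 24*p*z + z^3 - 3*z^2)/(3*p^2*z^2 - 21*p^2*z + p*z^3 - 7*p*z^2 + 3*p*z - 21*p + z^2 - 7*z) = z*(-8*p*z + 24*p + z^2 - 3*z)/(3*p^2*z^2 - 21*p^2*z + p*z^3 - 7*p*z^2 + 3*p*z - 21*p + z^2 - 7*z)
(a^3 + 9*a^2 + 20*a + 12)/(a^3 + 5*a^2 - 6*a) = (a^2 + 3*a + 2)/(a*(a - 1))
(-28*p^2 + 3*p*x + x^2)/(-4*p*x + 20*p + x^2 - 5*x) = (7*p + x)/(x - 5)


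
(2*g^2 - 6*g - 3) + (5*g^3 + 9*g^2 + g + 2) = 5*g^3 + 11*g^2 - 5*g - 1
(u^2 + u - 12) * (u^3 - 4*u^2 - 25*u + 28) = u^5 - 3*u^4 - 41*u^3 + 51*u^2 + 328*u - 336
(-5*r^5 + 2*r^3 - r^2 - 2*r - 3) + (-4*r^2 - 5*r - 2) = -5*r^5 + 2*r^3 - 5*r^2 - 7*r - 5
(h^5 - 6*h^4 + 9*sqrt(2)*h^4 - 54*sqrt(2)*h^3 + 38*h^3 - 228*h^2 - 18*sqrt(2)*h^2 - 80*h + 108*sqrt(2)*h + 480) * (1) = h^5 - 6*h^4 + 9*sqrt(2)*h^4 - 54*sqrt(2)*h^3 + 38*h^3 - 228*h^2 - 18*sqrt(2)*h^2 - 80*h + 108*sqrt(2)*h + 480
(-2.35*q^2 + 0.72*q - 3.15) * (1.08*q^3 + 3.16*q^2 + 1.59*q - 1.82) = -2.538*q^5 - 6.6484*q^4 - 4.8633*q^3 - 4.5322*q^2 - 6.3189*q + 5.733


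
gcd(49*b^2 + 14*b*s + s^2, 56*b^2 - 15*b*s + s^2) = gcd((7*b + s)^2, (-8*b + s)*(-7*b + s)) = 1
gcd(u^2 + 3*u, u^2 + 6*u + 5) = 1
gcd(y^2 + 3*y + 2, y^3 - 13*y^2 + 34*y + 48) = y + 1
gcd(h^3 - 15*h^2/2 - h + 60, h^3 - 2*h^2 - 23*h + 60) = h - 4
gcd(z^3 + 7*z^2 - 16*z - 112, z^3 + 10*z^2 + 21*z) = z + 7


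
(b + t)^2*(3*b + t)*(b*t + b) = 3*b^4*t + 3*b^4 + 7*b^3*t^2 + 7*b^3*t + 5*b^2*t^3 + 5*b^2*t^2 + b*t^4 + b*t^3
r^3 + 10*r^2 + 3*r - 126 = (r - 3)*(r + 6)*(r + 7)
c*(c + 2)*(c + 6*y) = c^3 + 6*c^2*y + 2*c^2 + 12*c*y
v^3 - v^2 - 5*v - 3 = (v - 3)*(v + 1)^2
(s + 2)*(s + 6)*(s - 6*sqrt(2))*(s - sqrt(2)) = s^4 - 7*sqrt(2)*s^3 + 8*s^3 - 56*sqrt(2)*s^2 + 24*s^2 - 84*sqrt(2)*s + 96*s + 144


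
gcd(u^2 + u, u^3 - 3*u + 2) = 1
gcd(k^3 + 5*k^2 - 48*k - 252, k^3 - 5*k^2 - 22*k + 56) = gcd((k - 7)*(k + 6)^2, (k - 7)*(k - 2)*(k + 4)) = k - 7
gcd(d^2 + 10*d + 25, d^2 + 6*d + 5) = d + 5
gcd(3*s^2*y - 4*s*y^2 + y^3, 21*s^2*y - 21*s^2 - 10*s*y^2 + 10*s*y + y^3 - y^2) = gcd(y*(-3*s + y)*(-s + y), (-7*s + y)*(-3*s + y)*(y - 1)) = -3*s + y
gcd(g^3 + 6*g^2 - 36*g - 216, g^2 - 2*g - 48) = g + 6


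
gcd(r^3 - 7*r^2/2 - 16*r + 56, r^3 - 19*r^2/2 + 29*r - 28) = r^2 - 15*r/2 + 14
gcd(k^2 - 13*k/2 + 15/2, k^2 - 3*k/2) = k - 3/2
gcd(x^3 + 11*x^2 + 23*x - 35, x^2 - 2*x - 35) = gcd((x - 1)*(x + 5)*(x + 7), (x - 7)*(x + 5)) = x + 5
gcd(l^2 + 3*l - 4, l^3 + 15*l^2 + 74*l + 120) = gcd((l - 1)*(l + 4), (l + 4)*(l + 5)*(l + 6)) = l + 4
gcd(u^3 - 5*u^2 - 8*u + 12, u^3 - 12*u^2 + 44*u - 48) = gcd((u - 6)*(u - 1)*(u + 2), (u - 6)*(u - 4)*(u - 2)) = u - 6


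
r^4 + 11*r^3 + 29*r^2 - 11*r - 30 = (r - 1)*(r + 1)*(r + 5)*(r + 6)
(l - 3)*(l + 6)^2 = l^3 + 9*l^2 - 108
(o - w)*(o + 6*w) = o^2 + 5*o*w - 6*w^2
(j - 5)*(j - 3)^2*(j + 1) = j^4 - 10*j^3 + 28*j^2 - 6*j - 45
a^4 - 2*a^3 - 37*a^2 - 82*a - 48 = (a - 8)*(a + 1)*(a + 2)*(a + 3)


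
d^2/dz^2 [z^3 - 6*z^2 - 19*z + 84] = 6*z - 12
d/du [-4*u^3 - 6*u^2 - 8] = 12*u*(-u - 1)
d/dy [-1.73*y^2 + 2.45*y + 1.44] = 2.45 - 3.46*y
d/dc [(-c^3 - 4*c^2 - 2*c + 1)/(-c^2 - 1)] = (c^4 + c^2 + 10*c + 2)/(c^4 + 2*c^2 + 1)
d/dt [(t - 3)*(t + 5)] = 2*t + 2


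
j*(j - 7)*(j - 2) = j^3 - 9*j^2 + 14*j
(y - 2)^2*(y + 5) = y^3 + y^2 - 16*y + 20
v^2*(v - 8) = v^3 - 8*v^2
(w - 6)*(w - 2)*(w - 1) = w^3 - 9*w^2 + 20*w - 12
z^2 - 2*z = z*(z - 2)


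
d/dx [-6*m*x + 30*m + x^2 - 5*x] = -6*m + 2*x - 5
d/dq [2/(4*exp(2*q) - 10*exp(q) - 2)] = (5 - 4*exp(q))*exp(q)/(-2*exp(2*q) + 5*exp(q) + 1)^2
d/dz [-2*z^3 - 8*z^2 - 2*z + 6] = -6*z^2 - 16*z - 2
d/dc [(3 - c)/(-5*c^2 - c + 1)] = (5*c^2 + c - (c - 3)*(10*c + 1) - 1)/(5*c^2 + c - 1)^2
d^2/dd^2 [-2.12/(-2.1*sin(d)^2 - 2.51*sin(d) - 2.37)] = (-37.3968*sin(d)^4 - 33.52356*sin(d)^3 + 84.943948*sin(d)^2 + 79.658364*sin(d) + 5.609944)/(2.1*sin(d)^2 + 2.51*sin(d) + 2.37)^3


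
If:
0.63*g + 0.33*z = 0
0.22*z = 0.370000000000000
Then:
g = -0.88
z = 1.68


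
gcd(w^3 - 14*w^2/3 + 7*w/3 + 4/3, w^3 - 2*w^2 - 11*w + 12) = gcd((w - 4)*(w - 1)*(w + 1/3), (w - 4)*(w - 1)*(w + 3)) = w^2 - 5*w + 4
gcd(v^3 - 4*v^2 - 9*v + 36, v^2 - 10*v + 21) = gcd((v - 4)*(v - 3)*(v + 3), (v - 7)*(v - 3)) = v - 3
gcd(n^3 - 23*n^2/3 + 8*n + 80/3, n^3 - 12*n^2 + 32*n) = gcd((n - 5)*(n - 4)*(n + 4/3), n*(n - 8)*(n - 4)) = n - 4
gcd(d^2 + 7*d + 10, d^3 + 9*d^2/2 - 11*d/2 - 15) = d + 5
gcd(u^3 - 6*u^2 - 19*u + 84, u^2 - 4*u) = 1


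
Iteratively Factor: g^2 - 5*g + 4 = (g - 4)*(g - 1)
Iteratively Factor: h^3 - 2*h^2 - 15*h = (h - 5)*(h^2 + 3*h) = (h - 5)*(h + 3)*(h)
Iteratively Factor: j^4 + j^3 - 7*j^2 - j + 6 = (j + 3)*(j^3 - 2*j^2 - j + 2) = (j - 2)*(j + 3)*(j^2 - 1) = (j - 2)*(j + 1)*(j + 3)*(j - 1)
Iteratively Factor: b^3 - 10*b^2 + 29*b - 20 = (b - 4)*(b^2 - 6*b + 5) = (b - 4)*(b - 1)*(b - 5)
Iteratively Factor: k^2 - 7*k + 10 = (k - 5)*(k - 2)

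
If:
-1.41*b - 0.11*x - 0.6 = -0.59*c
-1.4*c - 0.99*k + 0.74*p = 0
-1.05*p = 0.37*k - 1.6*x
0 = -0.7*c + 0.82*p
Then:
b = 1.02097070838093*x - 0.425531914893617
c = 2.62638762511374*x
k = -2.03821656050955*x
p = 2.24203821656051*x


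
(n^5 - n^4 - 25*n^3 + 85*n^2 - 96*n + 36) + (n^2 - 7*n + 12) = n^5 - n^4 - 25*n^3 + 86*n^2 - 103*n + 48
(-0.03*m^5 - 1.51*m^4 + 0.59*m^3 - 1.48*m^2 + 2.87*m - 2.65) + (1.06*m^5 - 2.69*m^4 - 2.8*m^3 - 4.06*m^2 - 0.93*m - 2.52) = 1.03*m^5 - 4.2*m^4 - 2.21*m^3 - 5.54*m^2 + 1.94*m - 5.17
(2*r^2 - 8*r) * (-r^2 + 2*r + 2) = -2*r^4 + 12*r^3 - 12*r^2 - 16*r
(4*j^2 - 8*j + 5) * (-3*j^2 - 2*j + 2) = -12*j^4 + 16*j^3 + 9*j^2 - 26*j + 10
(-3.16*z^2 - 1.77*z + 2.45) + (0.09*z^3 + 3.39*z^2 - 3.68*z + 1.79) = 0.09*z^3 + 0.23*z^2 - 5.45*z + 4.24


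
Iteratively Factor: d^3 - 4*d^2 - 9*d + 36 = (d + 3)*(d^2 - 7*d + 12) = (d - 3)*(d + 3)*(d - 4)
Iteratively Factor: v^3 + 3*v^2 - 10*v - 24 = (v - 3)*(v^2 + 6*v + 8) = (v - 3)*(v + 4)*(v + 2)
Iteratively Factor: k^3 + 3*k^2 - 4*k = (k - 1)*(k^2 + 4*k) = k*(k - 1)*(k + 4)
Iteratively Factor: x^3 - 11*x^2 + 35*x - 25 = (x - 5)*(x^2 - 6*x + 5) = (x - 5)*(x - 1)*(x - 5)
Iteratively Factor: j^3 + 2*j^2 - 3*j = (j)*(j^2 + 2*j - 3) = j*(j - 1)*(j + 3)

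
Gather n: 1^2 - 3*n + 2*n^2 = 2*n^2 - 3*n + 1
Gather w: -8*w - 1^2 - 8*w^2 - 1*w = -8*w^2 - 9*w - 1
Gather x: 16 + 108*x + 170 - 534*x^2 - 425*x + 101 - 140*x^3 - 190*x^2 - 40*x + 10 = -140*x^3 - 724*x^2 - 357*x + 297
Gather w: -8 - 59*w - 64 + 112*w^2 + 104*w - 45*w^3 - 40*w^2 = -45*w^3 + 72*w^2 + 45*w - 72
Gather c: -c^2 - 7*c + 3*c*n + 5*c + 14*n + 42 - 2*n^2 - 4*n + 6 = -c^2 + c*(3*n - 2) - 2*n^2 + 10*n + 48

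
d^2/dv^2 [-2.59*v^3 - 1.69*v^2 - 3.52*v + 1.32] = -15.54*v - 3.38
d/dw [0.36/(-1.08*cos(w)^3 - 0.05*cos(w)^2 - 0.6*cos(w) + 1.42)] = (1.1664*sin(w)^2 - 0.036*cos(w) - 1.3824)*sin(w)/(1.08*cos(w)^3 + 0.05*cos(w)^2 + 0.6*cos(w) - 1.42)^2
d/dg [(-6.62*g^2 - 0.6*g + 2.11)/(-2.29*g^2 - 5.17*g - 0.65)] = (32.8514*g^2 + 18.2698*g + 11.2987)/(5.2441*g^4 + 23.6786*g^3 + 29.7059*g^2 + 6.721*g + 0.4225)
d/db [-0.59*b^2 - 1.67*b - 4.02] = -1.18*b - 1.67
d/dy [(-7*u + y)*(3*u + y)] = -4*u + 2*y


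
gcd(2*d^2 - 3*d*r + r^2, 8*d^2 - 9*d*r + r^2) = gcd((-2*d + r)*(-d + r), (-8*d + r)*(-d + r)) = -d + r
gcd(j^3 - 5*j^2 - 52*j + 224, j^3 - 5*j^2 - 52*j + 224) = j^3 - 5*j^2 - 52*j + 224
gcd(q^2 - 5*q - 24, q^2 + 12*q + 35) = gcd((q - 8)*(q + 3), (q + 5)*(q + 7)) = 1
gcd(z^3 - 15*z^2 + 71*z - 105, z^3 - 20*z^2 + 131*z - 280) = z^2 - 12*z + 35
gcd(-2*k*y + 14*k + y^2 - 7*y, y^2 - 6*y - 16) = 1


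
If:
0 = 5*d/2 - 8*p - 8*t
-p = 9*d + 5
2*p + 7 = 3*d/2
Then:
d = -2/13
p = -47/13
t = 371/104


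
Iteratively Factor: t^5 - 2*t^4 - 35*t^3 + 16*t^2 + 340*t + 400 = (t + 2)*(t^4 - 4*t^3 - 27*t^2 + 70*t + 200) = (t + 2)^2*(t^3 - 6*t^2 - 15*t + 100) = (t + 2)^2*(t + 4)*(t^2 - 10*t + 25) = (t - 5)*(t + 2)^2*(t + 4)*(t - 5)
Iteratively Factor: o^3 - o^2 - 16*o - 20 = (o - 5)*(o^2 + 4*o + 4) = (o - 5)*(o + 2)*(o + 2)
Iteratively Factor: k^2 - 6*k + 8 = (k - 4)*(k - 2)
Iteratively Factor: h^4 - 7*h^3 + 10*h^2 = (h - 2)*(h^3 - 5*h^2) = h*(h - 2)*(h^2 - 5*h) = h*(h - 5)*(h - 2)*(h)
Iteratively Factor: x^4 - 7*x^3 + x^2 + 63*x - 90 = (x - 2)*(x^3 - 5*x^2 - 9*x + 45) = (x - 5)*(x - 2)*(x^2 - 9) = (x - 5)*(x - 2)*(x + 3)*(x - 3)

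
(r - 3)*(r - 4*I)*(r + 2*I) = r^3 - 3*r^2 - 2*I*r^2 + 8*r + 6*I*r - 24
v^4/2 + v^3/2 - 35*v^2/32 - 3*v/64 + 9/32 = (v/2 + 1)*(v - 3/4)^2*(v + 1/2)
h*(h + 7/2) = h^2 + 7*h/2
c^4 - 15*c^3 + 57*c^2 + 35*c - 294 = (c - 7)^2*(c - 3)*(c + 2)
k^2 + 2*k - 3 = (k - 1)*(k + 3)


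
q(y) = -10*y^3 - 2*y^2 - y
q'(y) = -30*y^2 - 4*y - 1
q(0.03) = -0.03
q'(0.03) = -1.15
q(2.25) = -126.28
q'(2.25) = -161.88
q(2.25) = -126.28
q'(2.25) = -161.88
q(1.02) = -13.71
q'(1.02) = -36.29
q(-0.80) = 4.64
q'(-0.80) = -17.00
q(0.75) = -6.09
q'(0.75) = -20.88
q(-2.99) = 252.42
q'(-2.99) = -257.24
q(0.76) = -6.30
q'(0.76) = -21.37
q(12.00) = -17580.00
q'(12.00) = -4369.00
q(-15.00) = 33315.00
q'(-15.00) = -6691.00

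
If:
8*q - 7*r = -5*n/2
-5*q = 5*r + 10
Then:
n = 6*r + 32/5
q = -r - 2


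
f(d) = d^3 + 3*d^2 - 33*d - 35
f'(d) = 3*d^2 + 6*d - 33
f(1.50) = -74.38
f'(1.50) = -17.25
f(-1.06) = 2.16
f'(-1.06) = -35.99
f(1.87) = -79.68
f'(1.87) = -11.29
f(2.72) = -82.44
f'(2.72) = 5.52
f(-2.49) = 50.33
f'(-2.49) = -29.34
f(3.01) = -79.88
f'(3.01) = 12.24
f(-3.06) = 65.42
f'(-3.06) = -23.27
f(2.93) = -80.78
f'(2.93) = 10.33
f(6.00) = 91.00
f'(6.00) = 111.00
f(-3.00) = 64.00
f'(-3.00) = -24.00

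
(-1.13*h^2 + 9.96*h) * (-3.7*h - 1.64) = 4.181*h^3 - 34.9988*h^2 - 16.3344*h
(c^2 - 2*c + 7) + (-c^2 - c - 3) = 4 - 3*c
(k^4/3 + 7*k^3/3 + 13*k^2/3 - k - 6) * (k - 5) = k^5/3 + 2*k^4/3 - 22*k^3/3 - 68*k^2/3 - k + 30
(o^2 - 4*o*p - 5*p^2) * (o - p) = o^3 - 5*o^2*p - o*p^2 + 5*p^3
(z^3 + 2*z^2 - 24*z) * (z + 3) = z^4 + 5*z^3 - 18*z^2 - 72*z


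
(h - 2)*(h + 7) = h^2 + 5*h - 14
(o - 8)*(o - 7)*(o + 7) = o^3 - 8*o^2 - 49*o + 392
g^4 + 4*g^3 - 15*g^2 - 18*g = g*(g - 3)*(g + 1)*(g + 6)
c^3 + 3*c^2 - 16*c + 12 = (c - 2)*(c - 1)*(c + 6)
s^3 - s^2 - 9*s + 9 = (s - 3)*(s - 1)*(s + 3)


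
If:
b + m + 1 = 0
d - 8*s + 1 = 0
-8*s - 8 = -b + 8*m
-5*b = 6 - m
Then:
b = -7/6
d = -23/2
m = 1/6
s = -21/16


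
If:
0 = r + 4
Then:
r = -4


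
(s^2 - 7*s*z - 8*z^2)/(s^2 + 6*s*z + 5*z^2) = (s - 8*z)/(s + 5*z)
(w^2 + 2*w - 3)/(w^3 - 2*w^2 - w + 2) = (w + 3)/(w^2 - w - 2)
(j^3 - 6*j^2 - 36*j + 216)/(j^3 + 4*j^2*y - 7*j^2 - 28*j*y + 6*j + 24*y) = (j^2 - 36)/(j^2 + 4*j*y - j - 4*y)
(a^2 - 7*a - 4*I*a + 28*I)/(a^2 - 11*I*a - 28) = (a - 7)/(a - 7*I)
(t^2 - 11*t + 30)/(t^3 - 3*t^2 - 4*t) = (-t^2 + 11*t - 30)/(t*(-t^2 + 3*t + 4))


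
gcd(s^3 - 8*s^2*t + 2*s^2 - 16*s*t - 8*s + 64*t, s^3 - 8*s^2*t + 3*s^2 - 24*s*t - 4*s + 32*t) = s^2 - 8*s*t + 4*s - 32*t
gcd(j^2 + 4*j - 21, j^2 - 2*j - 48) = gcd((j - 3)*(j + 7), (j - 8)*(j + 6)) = 1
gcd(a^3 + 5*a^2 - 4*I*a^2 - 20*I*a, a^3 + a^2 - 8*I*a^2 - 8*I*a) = a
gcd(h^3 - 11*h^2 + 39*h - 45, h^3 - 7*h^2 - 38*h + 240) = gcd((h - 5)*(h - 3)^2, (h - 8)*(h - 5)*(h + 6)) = h - 5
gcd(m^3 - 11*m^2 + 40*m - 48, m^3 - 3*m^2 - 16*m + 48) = m^2 - 7*m + 12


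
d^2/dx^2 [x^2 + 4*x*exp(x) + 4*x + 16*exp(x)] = 4*x*exp(x) + 24*exp(x) + 2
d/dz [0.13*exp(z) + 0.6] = 0.13*exp(z)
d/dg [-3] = 0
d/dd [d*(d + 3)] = 2*d + 3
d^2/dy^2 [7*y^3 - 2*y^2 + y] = 42*y - 4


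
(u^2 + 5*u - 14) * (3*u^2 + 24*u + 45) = 3*u^4 + 39*u^3 + 123*u^2 - 111*u - 630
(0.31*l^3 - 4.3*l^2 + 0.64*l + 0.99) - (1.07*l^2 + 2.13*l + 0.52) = 0.31*l^3 - 5.37*l^2 - 1.49*l + 0.47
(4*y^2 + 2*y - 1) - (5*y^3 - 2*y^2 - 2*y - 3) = -5*y^3 + 6*y^2 + 4*y + 2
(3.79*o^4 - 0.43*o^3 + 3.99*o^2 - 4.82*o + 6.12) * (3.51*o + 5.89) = 13.3029*o^5 + 20.8138*o^4 + 11.4722*o^3 + 6.5829*o^2 - 6.9086*o + 36.0468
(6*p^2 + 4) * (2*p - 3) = 12*p^3 - 18*p^2 + 8*p - 12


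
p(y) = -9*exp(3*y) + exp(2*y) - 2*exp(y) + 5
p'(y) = -27*exp(3*y) + 2*exp(2*y) - 2*exp(y)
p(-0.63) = 2.86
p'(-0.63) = -4.58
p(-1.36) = 4.40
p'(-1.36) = -0.84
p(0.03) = -5.85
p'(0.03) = -29.48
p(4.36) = -4307373.69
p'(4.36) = -12927947.22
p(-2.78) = 4.88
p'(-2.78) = -0.12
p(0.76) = -82.69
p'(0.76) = -259.10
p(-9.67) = 5.00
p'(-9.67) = -0.00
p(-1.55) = 4.53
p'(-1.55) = -0.59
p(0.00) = -5.00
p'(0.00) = -27.00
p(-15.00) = 5.00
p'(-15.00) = 0.00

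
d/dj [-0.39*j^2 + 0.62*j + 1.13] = 0.62 - 0.78*j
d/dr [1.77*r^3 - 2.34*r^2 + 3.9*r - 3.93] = 5.31*r^2 - 4.68*r + 3.9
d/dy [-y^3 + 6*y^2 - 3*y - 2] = -3*y^2 + 12*y - 3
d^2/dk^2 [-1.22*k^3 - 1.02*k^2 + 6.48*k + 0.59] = -7.32*k - 2.04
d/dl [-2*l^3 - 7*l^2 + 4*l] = -6*l^2 - 14*l + 4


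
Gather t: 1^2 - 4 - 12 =-15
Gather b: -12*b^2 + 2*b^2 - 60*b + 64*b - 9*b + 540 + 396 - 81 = -10*b^2 - 5*b + 855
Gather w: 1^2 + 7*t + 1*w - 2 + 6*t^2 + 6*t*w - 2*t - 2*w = 6*t^2 + 5*t + w*(6*t - 1) - 1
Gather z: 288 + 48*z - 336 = 48*z - 48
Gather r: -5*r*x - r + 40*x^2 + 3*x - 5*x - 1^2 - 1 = r*(-5*x - 1) + 40*x^2 - 2*x - 2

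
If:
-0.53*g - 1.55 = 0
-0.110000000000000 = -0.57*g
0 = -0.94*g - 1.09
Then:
No Solution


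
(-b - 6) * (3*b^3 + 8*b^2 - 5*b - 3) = -3*b^4 - 26*b^3 - 43*b^2 + 33*b + 18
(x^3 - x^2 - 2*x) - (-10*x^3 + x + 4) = 11*x^3 - x^2 - 3*x - 4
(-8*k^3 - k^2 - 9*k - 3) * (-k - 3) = 8*k^4 + 25*k^3 + 12*k^2 + 30*k + 9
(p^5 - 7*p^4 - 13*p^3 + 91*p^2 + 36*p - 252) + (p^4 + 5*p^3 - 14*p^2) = p^5 - 6*p^4 - 8*p^3 + 77*p^2 + 36*p - 252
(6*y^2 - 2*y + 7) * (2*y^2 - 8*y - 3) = 12*y^4 - 52*y^3 + 12*y^2 - 50*y - 21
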